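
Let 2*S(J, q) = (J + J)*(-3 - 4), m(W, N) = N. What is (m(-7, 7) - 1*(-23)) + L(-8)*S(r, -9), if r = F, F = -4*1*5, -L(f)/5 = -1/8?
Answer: 235/2 ≈ 117.50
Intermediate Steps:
L(f) = 5/8 (L(f) = -(-5)/8 = -5*(-1/8) = 5/8)
F = -20 (F = -4*5 = -20)
r = -20
S(J, q) = -7*J (S(J, q) = ((J + J)*(-3 - 4))/2 = ((2*J)*(-7))/2 = (-14*J)/2 = -7*J)
(m(-7, 7) - 1*(-23)) + L(-8)*S(r, -9) = (7 - 1*(-23)) + 5*(-7*(-20))/8 = (7 + 23) + (5/8)*140 = 30 + 175/2 = 235/2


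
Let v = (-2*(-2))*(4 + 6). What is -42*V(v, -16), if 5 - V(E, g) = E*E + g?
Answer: 66318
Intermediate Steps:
v = 40 (v = 4*10 = 40)
V(E, g) = 5 - g - E² (V(E, g) = 5 - (E*E + g) = 5 - (E² + g) = 5 - (g + E²) = 5 + (-g - E²) = 5 - g - E²)
-42*V(v, -16) = -42*(5 - 1*(-16) - 1*40²) = -42*(5 + 16 - 1*1600) = -42*(5 + 16 - 1600) = -42*(-1579) = 66318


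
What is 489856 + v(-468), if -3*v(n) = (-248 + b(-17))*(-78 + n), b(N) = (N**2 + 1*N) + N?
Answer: 491130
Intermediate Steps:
b(N) = N**2 + 2*N (b(N) = (N**2 + N) + N = (N + N**2) + N = N**2 + 2*N)
v(n) = 182 - 7*n/3 (v(n) = -(-248 - 17*(2 - 17))*(-78 + n)/3 = -(-248 - 17*(-15))*(-78 + n)/3 = -(-248 + 255)*(-78 + n)/3 = -7*(-78 + n)/3 = -(-546 + 7*n)/3 = 182 - 7*n/3)
489856 + v(-468) = 489856 + (182 - 7/3*(-468)) = 489856 + (182 + 1092) = 489856 + 1274 = 491130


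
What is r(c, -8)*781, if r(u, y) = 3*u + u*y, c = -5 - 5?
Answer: 39050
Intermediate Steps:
c = -10
r(c, -8)*781 = -10*(3 - 8)*781 = -10*(-5)*781 = 50*781 = 39050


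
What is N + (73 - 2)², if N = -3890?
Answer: 1151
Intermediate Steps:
N + (73 - 2)² = -3890 + (73 - 2)² = -3890 + 71² = -3890 + 5041 = 1151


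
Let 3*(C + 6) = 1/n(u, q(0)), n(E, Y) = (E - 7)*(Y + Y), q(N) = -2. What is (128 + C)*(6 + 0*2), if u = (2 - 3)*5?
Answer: 17569/24 ≈ 732.04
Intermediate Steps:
u = -5 (u = -1*5 = -5)
n(E, Y) = 2*Y*(-7 + E) (n(E, Y) = (-7 + E)*(2*Y) = 2*Y*(-7 + E))
C = -863/144 (C = -6 + 1/(3*((2*(-2)*(-7 - 5)))) = -6 + 1/(3*((2*(-2)*(-12)))) = -6 + (⅓)/48 = -6 + (⅓)*(1/48) = -6 + 1/144 = -863/144 ≈ -5.9931)
(128 + C)*(6 + 0*2) = (128 - 863/144)*(6 + 0*2) = 17569*(6 + 0)/144 = (17569/144)*6 = 17569/24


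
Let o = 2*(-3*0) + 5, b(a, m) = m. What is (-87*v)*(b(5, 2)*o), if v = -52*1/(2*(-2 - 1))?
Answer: -7540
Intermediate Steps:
o = 5 (o = 2*0 + 5 = 0 + 5 = 5)
v = 26/3 (v = -52/((-3*2)) = -52/(-6) = -52*(-⅙) = 26/3 ≈ 8.6667)
(-87*v)*(b(5, 2)*o) = (-87*26/3)*(2*5) = -754*10 = -7540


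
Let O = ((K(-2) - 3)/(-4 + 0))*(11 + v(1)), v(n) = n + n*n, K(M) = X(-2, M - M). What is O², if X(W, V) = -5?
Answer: 676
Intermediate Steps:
K(M) = -5
v(n) = n + n²
O = 26 (O = ((-5 - 3)/(-4 + 0))*(11 + 1*(1 + 1)) = (-8/(-4))*(11 + 1*2) = (-8*(-¼))*(11 + 2) = 2*13 = 26)
O² = 26² = 676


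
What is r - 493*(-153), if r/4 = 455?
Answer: 77249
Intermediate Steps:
r = 1820 (r = 4*455 = 1820)
r - 493*(-153) = 1820 - 493*(-153) = 1820 + 75429 = 77249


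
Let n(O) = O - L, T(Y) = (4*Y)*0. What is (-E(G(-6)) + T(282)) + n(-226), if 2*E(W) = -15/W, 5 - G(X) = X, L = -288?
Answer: 1379/22 ≈ 62.682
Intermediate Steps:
T(Y) = 0
G(X) = 5 - X
E(W) = -15/(2*W) (E(W) = (-15/W)/2 = -15/(2*W))
n(O) = 288 + O (n(O) = O - 1*(-288) = O + 288 = 288 + O)
(-E(G(-6)) + T(282)) + n(-226) = (-(-15)/(2*(5 - 1*(-6))) + 0) + (288 - 226) = (-(-15)/(2*(5 + 6)) + 0) + 62 = (-(-15)/(2*11) + 0) + 62 = (-1*(-15/22) + 0) + 62 = (15/22 + 0) + 62 = 15/22 + 62 = 1379/22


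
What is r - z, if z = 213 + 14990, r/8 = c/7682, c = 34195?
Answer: -58257943/3841 ≈ -15167.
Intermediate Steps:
r = 136780/3841 (r = 8*(34195/7682) = 136780/3841 ≈ 35.611)
z = 15203
r - z = 136780/3841 - 1*15203 = 136780/3841 - 15203 = -58257943/3841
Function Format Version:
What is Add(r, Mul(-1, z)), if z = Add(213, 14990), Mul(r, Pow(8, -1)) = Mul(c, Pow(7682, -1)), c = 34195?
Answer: Rational(-58257943, 3841) ≈ -15167.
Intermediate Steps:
r = Rational(136780, 3841) (r = Mul(8, Mul(34195, Pow(7682, -1))) = Mul(8, Mul(34195, Rational(1, 7682))) = Mul(8, Rational(34195, 7682)) = Rational(136780, 3841) ≈ 35.611)
z = 15203
Add(r, Mul(-1, z)) = Add(Rational(136780, 3841), Mul(-1, 15203)) = Add(Rational(136780, 3841), -15203) = Rational(-58257943, 3841)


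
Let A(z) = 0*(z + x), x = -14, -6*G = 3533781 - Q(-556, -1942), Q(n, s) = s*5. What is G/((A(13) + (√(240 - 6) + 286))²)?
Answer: -11179714105/1535159964 + 38978401*√26/255859994 ≈ -6.5056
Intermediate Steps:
Q(n, s) = 5*s
G = -3543491/6 (G = -(3533781 - 5*(-1942))/6 = -(3533781 - 1*(-9710))/6 = -(3533781 + 9710)/6 = -⅙*3543491 = -3543491/6 ≈ -5.9058e+5)
A(z) = 0 (A(z) = 0*(z - 14) = 0*(-14 + z) = 0)
G/((A(13) + (√(240 - 6) + 286))²) = -3543491/(6*(0 + (√(240 - 6) + 286))²) = -3543491/(6*(0 + (√234 + 286))²) = -3543491/(6*(0 + (3*√26 + 286))²) = -3543491/(6*(0 + (286 + 3*√26))²) = -3543491/(6*(286 + 3*√26)²)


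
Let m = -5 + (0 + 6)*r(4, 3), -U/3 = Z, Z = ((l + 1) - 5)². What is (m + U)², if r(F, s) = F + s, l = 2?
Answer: 625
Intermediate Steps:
Z = 4 (Z = ((2 + 1) - 5)² = (3 - 5)² = (-2)² = 4)
U = -12 (U = -3*4 = -12)
m = 37 (m = -5 + (0 + 6)*(4 + 3) = -5 + 6*7 = -5 + 42 = 37)
(m + U)² = (37 - 12)² = 25² = 625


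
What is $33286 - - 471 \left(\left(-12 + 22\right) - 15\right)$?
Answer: $30931$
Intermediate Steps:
$33286 - - 471 \left(\left(-12 + 22\right) - 15\right) = 33286 - - 471 \left(10 - 15\right) = 33286 - \left(-471\right) \left(-5\right) = 33286 - 2355 = 30931$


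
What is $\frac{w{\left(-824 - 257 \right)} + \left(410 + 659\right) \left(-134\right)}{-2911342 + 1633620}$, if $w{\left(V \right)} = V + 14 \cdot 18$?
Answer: $\frac{144075}{1277722} \approx 0.11276$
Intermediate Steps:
$w{\left(V \right)} = 252 + V$ ($w{\left(V \right)} = V + 252 = 252 + V$)
$\frac{w{\left(-824 - 257 \right)} + \left(410 + 659\right) \left(-134\right)}{-2911342 + 1633620} = \frac{\left(252 - 1081\right) + \left(410 + 659\right) \left(-134\right)}{-2911342 + 1633620} = \frac{\left(252 - 1081\right) + 1069 \left(-134\right)}{-1277722} = \left(\left(252 - 1081\right) - 143246\right) \left(- \frac{1}{1277722}\right) = \left(-829 - 143246\right) \left(- \frac{1}{1277722}\right) = \left(-144075\right) \left(- \frac{1}{1277722}\right) = \frac{144075}{1277722}$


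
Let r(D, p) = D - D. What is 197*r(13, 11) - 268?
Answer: -268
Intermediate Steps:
r(D, p) = 0
197*r(13, 11) - 268 = 197*0 - 268 = 0 - 268 = -268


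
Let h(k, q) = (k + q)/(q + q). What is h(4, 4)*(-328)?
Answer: -328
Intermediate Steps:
h(k, q) = (k + q)/(2*q) (h(k, q) = (k + q)/((2*q)) = (k + q)*(1/(2*q)) = (k + q)/(2*q))
h(4, 4)*(-328) = ((1/2)*(4 + 4)/4)*(-328) = ((1/2)*(1/4)*8)*(-328) = 1*(-328) = -328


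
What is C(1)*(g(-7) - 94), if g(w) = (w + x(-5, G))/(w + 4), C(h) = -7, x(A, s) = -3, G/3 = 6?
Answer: 1904/3 ≈ 634.67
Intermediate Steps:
G = 18 (G = 3*6 = 18)
g(w) = (-3 + w)/(4 + w) (g(w) = (w - 3)/(w + 4) = (-3 + w)/(4 + w))
C(1)*(g(-7) - 94) = -7*((-3 - 7)/(4 - 7) - 94) = -7*(-10/(-3) - 94) = -7*(-⅓*(-10) - 94) = -7*(10/3 - 94) = -7*(-272/3) = 1904/3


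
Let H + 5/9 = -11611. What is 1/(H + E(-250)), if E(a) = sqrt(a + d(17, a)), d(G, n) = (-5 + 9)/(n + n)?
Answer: -117567000/1365138283331 - 405*I*sqrt(156255)/1365138283331 ≈ -8.6121e-5 - 1.1727e-7*I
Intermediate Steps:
d(G, n) = 2/n (d(G, n) = 4/((2*n)) = 4*(1/(2*n)) = 2/n)
E(a) = sqrt(a + 2/a)
H = -104504/9 (H = -5/9 - 11611 = -104504/9 ≈ -11612.)
1/(H + E(-250)) = 1/(-104504/9 + sqrt(-250 + 2/(-250))) = 1/(-104504/9 + sqrt(-250 + 2*(-1/250))) = 1/(-104504/9 + sqrt(-250 - 1/125)) = 1/(-104504/9 + sqrt(-31251/125)) = 1/(-104504/9 + I*sqrt(156255)/25)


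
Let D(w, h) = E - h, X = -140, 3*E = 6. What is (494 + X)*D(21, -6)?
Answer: 2832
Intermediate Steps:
E = 2 (E = (⅓)*6 = 2)
D(w, h) = 2 - h
(494 + X)*D(21, -6) = (494 - 140)*(2 - 1*(-6)) = 354*(2 + 6) = 354*8 = 2832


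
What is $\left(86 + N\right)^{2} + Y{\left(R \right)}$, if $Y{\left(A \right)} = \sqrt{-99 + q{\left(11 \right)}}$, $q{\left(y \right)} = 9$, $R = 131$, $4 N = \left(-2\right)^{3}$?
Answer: $7056 + 3 i \sqrt{10} \approx 7056.0 + 9.4868 i$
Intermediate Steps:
$N = -2$ ($N = \frac{\left(-2\right)^{3}}{4} = \frac{1}{4} \left(-8\right) = -2$)
$Y{\left(A \right)} = 3 i \sqrt{10}$ ($Y{\left(A \right)} = \sqrt{-99 + 9} = \sqrt{-90} = 3 i \sqrt{10}$)
$\left(86 + N\right)^{2} + Y{\left(R \right)} = \left(86 - 2\right)^{2} + 3 i \sqrt{10} = 84^{2} + 3 i \sqrt{10} = 7056 + 3 i \sqrt{10}$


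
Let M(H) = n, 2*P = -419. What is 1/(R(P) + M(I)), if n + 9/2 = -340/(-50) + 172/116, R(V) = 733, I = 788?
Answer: 290/213667 ≈ 0.0013573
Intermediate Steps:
P = -419/2 (P = (1/2)*(-419) = -419/2 ≈ -209.50)
n = 1097/290 (n = -9/2 + (-340/(-50) + 172/116) = -9/2 + (-340*(-1/50) + 172*(1/116)) = -9/2 + (34/5 + 43/29) = -9/2 + 1201/145 = 1097/290 ≈ 3.7828)
M(H) = 1097/290
1/(R(P) + M(I)) = 1/(733 + 1097/290) = 1/(213667/290) = 290/213667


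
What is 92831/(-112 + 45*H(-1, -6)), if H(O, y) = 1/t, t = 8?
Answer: -742648/851 ≈ -872.68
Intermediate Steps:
H(O, y) = 1/8
92831/(-112 + 45*H(-1, -6)) = 92831/(-112 + 45*(1/8)) = 92831/(-112 + 45/8) = 92831/(-851/8) = 92831*(-8/851) = -742648/851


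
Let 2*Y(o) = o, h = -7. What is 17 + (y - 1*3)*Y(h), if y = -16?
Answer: 167/2 ≈ 83.500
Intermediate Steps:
Y(o) = o/2
17 + (y - 1*3)*Y(h) = 17 + (-16 - 1*3)*((1/2)*(-7)) = 17 + (-16 - 3)*(-7/2) = 17 - 19*(-7/2) = 17 + 133/2 = 167/2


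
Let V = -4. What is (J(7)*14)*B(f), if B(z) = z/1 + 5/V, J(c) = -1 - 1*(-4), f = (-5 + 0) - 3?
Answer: -777/2 ≈ -388.50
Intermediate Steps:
f = -8 (f = -5 - 3 = -8)
J(c) = 3 (J(c) = -1 + 4 = 3)
B(z) = -5/4 + z (B(z) = z/1 + 5/(-4) = z*1 + 5*(-1/4) = z - 5/4 = -5/4 + z)
(J(7)*14)*B(f) = (3*14)*(-5/4 - 8) = 42*(-37/4) = -777/2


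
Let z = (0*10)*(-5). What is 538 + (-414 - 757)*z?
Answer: 538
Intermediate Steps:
z = 0 (z = 0*(-5) = 0)
538 + (-414 - 757)*z = 538 + (-414 - 757)*0 = 538 - 1171*0 = 538 + 0 = 538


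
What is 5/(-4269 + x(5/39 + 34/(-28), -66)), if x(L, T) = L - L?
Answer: -5/4269 ≈ -0.0011712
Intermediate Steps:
x(L, T) = 0
5/(-4269 + x(5/39 + 34/(-28), -66)) = 5/(-4269 + 0) = 5/(-4269) = -1/4269*5 = -5/4269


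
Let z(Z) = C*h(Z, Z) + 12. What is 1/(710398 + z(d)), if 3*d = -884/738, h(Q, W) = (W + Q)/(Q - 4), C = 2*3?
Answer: 2435/1729851002 ≈ 1.4076e-6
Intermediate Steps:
C = 6
h(Q, W) = (Q + W)/(-4 + Q)
d = -442/1107 (d = (-884/738)/3 = (-884*1/738)/3 = (⅓)*(-442/369) = -442/1107 ≈ -0.39928)
z(Z) = 12 + 12*Z/(-4 + Z) (z(Z) = 6*((Z + Z)/(-4 + Z)) + 12 = 6*((2*Z)/(-4 + Z)) + 12 = 6*(2*Z/(-4 + Z)) + 12 = 12*Z/(-4 + Z) + 12 = 12 + 12*Z/(-4 + Z))
1/(710398 + z(d)) = 1/(710398 + 24*(-2 - 442/1107)/(-4 - 442/1107)) = 1/(710398 + 24*(-2656/1107)/(-4870/1107)) = 1/(710398 + 24*(-1107/4870)*(-2656/1107)) = 1/(710398 + 31872/2435) = 1/(1729851002/2435) = 2435/1729851002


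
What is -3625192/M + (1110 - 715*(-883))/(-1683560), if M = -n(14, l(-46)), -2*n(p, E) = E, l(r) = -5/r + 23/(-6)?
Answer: 168449067012965/86534984 ≈ 1.9466e+6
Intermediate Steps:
l(r) = -23/6 - 5/r (l(r) = -5/r + 23*(-1/6) = -5/r - 23/6 = -23/6 - 5/r)
n(p, E) = -E/2
M = -257/138 (M = -(-1)*(-23/6 - 5/(-46))/2 = -(-1)*(-23/6 - 5*(-1/46))/2 = -(-1)*(-23/6 + 5/46)/2 = -(-1)*(-257)/(2*69) = -1*257/138 = -257/138 ≈ -1.8623)
-3625192/M + (1110 - 715*(-883))/(-1683560) = -3625192/(-257/138) + (1110 - 715*(-883))/(-1683560) = -3625192*(-138/257) + (1110 + 631345)*(-1/1683560) = 500276496/257 + 632455*(-1/1683560) = 500276496/257 - 126491/336712 = 168449067012965/86534984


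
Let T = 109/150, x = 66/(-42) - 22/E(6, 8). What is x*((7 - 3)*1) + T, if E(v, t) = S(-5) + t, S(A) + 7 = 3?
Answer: -28937/1050 ≈ -27.559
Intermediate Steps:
S(A) = -4 (S(A) = -7 + 3 = -4)
E(v, t) = -4 + t
x = -99/14 (x = 66/(-42) - 22/(-4 + 8) = 66*(-1/42) - 22/4 = -11/7 - 22*1/4 = -11/7 - 11/2 = -99/14 ≈ -7.0714)
T = 109/150 (T = 109*(1/150) = 109/150 ≈ 0.72667)
x*((7 - 3)*1) + T = -99*(7 - 3)/14 + 109/150 = -198/7 + 109/150 = -28937/1050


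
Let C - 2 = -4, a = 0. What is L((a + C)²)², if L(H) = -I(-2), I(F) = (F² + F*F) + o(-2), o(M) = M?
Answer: 36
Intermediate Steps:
C = -2 (C = 2 - 4 = -2)
I(F) = -2 + 2*F² (I(F) = (F² + F*F) - 2 = (F² + F²) - 2 = 2*F² - 2 = -2 + 2*F²)
L(H) = -6 (L(H) = -(-2 + 2*(-2)²) = -(-2 + 2*4) = -(-2 + 8) = -1*6 = -6)
L((a + C)²)² = (-6)² = 36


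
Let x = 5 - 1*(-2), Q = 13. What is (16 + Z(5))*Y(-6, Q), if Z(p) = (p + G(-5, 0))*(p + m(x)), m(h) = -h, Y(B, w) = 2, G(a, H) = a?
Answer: 32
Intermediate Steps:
x = 7 (x = 5 + 2 = 7)
Z(p) = (-7 + p)*(-5 + p) (Z(p) = (p - 5)*(p - 1*7) = (-5 + p)*(p - 7) = (-5 + p)*(-7 + p) = (-7 + p)*(-5 + p))
(16 + Z(5))*Y(-6, Q) = (16 + (35 + 5² - 12*5))*2 = (16 + (35 + 25 - 60))*2 = (16 + 0)*2 = 16*2 = 32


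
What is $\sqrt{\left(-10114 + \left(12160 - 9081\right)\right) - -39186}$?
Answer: $\sqrt{32151} \approx 179.31$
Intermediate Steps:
$\sqrt{\left(-10114 + \left(12160 - 9081\right)\right) - -39186} = \sqrt{\left(-10114 + \left(12160 - 9081\right)\right) + 39186} = \sqrt{\left(-10114 + 3079\right) + 39186} = \sqrt{-7035 + 39186} = \sqrt{32151}$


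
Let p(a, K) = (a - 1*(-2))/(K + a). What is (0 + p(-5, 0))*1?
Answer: ⅗ ≈ 0.60000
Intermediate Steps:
p(a, K) = (2 + a)/(K + a) (p(a, K) = (a + 2)/(K + a) = (2 + a)/(K + a))
(0 + p(-5, 0))*1 = (0 + (2 - 5)/(0 - 5))*1 = (0 - 3/(-5))*1 = (0 - ⅕*(-3))*1 = (0 + ⅗)*1 = (⅗)*1 = ⅗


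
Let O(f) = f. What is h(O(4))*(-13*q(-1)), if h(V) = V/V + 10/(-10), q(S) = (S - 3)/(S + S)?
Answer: 0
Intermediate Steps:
q(S) = (-3 + S)/(2*S) (q(S) = (-3 + S)/((2*S)) = (-3 + S)*(1/(2*S)) = (-3 + S)/(2*S))
h(V) = 0 (h(V) = 1 + 10*(-⅒) = 1 - 1 = 0)
h(O(4))*(-13*q(-1)) = 0*(-13*(-3 - 1)/(2*(-1))) = 0*(-13*(-1)*(-4)/2) = 0*(-13*2) = 0*(-26) = 0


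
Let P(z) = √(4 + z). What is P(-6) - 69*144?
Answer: -9936 + I*√2 ≈ -9936.0 + 1.4142*I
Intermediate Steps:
P(-6) - 69*144 = √(4 - 6) - 69*144 = √(-2) - 9936 = I*√2 - 9936 = -9936 + I*√2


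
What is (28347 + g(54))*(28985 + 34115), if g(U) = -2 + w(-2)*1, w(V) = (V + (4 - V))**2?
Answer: 1789579100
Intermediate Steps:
w(V) = 16 (w(V) = 4**2 = 16)
g(U) = 14 (g(U) = -2 + 16*1 = -2 + 16 = 14)
(28347 + g(54))*(28985 + 34115) = (28347 + 14)*(28985 + 34115) = 28361*63100 = 1789579100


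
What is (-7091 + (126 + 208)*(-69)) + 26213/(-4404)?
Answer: -132749561/4404 ≈ -30143.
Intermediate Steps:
(-7091 + (126 + 208)*(-69)) + 26213/(-4404) = (-7091 + 334*(-69)) + 26213*(-1/4404) = (-7091 - 23046) - 26213/4404 = -30137 - 26213/4404 = -132749561/4404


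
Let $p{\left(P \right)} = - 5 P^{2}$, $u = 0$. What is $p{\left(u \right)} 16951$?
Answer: $0$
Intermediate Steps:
$p{\left(u \right)} 16951 = - 5 \cdot 0^{2} \cdot 16951 = \left(-5\right) 0 \cdot 16951 = 0 \cdot 16951 = 0$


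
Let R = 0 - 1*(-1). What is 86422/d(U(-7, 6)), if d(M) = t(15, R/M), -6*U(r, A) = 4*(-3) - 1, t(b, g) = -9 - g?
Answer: -1123486/123 ≈ -9134.0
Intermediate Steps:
R = 1 (R = 0 + 1 = 1)
U(r, A) = 13/6 (U(r, A) = -(4*(-3) - 1)/6 = -(-12 - 1)/6 = -1/6*(-13) = 13/6)
d(M) = -9 - 1/M
86422/d(U(-7, 6)) = 86422/(-9 - 1/13/6) = 86422/(-9 - 1*6/13) = 86422/(-9 - 6/13) = 86422/(-123/13) = 86422*(-13/123) = -1123486/123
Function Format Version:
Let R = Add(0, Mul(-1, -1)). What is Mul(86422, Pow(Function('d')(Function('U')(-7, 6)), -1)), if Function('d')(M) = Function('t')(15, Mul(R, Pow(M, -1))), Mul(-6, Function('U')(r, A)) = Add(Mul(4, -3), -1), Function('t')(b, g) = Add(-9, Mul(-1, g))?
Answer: Rational(-1123486, 123) ≈ -9134.0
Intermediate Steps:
R = 1 (R = Add(0, 1) = 1)
Function('U')(r, A) = Rational(13, 6) (Function('U')(r, A) = Mul(Rational(-1, 6), Add(Mul(4, -3), -1)) = Mul(Rational(-1, 6), Add(-12, -1)) = Mul(Rational(-1, 6), -13) = Rational(13, 6))
Function('d')(M) = Add(-9, Mul(-1, Pow(M, -1))) (Function('d')(M) = Add(-9, Mul(-1, Mul(1, Pow(M, -1)))) = Add(-9, Mul(-1, Pow(M, -1))))
Mul(86422, Pow(Function('d')(Function('U')(-7, 6)), -1)) = Mul(86422, Pow(Add(-9, Mul(-1, Pow(Rational(13, 6), -1))), -1)) = Mul(86422, Pow(Add(-9, Mul(-1, Rational(6, 13))), -1)) = Mul(86422, Pow(Add(-9, Rational(-6, 13)), -1)) = Mul(86422, Pow(Rational(-123, 13), -1)) = Mul(86422, Rational(-13, 123)) = Rational(-1123486, 123)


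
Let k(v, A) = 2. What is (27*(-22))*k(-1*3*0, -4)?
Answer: -1188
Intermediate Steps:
(27*(-22))*k(-1*3*0, -4) = (27*(-22))*2 = -594*2 = -1188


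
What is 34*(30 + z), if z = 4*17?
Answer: 3332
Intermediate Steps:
z = 68
34*(30 + z) = 34*(30 + 68) = 34*98 = 3332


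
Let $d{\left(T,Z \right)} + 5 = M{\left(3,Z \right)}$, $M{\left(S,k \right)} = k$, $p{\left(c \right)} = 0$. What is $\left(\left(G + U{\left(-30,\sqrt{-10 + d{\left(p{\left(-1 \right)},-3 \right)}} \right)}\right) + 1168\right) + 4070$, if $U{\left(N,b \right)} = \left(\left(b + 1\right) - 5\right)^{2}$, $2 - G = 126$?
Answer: $5112 - 24 i \sqrt{2} \approx 5112.0 - 33.941 i$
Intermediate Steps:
$G = -124$ ($G = 2 - 126 = -124$)
$d{\left(T,Z \right)} = -5 + Z$
$U{\left(N,b \right)} = \left(-4 + b\right)^{2}$ ($U{\left(N,b \right)} = \left(\left(1 + b\right) - 5\right)^{2} = \left(-4 + b\right)^{2}$)
$\left(\left(G + U{\left(-30,\sqrt{-10 + d{\left(p{\left(-1 \right)},-3 \right)}} \right)}\right) + 1168\right) + 4070 = \left(\left(-124 + \left(-4 + \sqrt{-10 - 8}\right)^{2}\right) + 1168\right) + 4070 = \left(\left(-124 + \left(-4 + \sqrt{-18}\right)^{2}\right) + 1168\right) + 4070 = \left(\left(-124 + \left(-4 + 3 i \sqrt{2}\right)^{2}\right) + 1168\right) + 4070 = \left(1044 + \left(-4 + 3 i \sqrt{2}\right)^{2}\right) + 4070 = 5114 + \left(-4 + 3 i \sqrt{2}\right)^{2}$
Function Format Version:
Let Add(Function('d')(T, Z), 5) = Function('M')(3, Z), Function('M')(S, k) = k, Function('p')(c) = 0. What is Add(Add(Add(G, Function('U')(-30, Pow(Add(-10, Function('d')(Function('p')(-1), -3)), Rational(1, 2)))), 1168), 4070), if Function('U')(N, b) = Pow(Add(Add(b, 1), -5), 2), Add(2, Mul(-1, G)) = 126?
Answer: Add(5112, Mul(-24, I, Pow(2, Rational(1, 2)))) ≈ Add(5112.0, Mul(-33.941, I))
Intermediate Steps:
G = -124 (G = Add(2, Mul(-1, 126)) = Add(2, -126) = -124)
Function('d')(T, Z) = Add(-5, Z)
Function('U')(N, b) = Pow(Add(-4, b), 2) (Function('U')(N, b) = Pow(Add(Add(1, b), -5), 2) = Pow(Add(-4, b), 2))
Add(Add(Add(G, Function('U')(-30, Pow(Add(-10, Function('d')(Function('p')(-1), -3)), Rational(1, 2)))), 1168), 4070) = Add(Add(Add(-124, Pow(Add(-4, Pow(Add(-10, Add(-5, -3)), Rational(1, 2))), 2)), 1168), 4070) = Add(Add(Add(-124, Pow(Add(-4, Pow(Add(-10, -8), Rational(1, 2))), 2)), 1168), 4070) = Add(Add(Add(-124, Pow(Add(-4, Pow(-18, Rational(1, 2))), 2)), 1168), 4070) = Add(Add(Add(-124, Pow(Add(-4, Mul(3, I, Pow(2, Rational(1, 2)))), 2)), 1168), 4070) = Add(Add(1044, Pow(Add(-4, Mul(3, I, Pow(2, Rational(1, 2)))), 2)), 4070) = Add(5114, Pow(Add(-4, Mul(3, I, Pow(2, Rational(1, 2)))), 2))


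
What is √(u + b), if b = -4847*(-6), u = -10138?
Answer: 16*√74 ≈ 137.64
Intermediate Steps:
b = 29082
√(u + b) = √(-10138 + 29082) = √18944 = 16*√74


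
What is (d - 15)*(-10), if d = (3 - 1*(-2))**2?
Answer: -100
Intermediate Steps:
d = 25 (d = (3 + 2)**2 = 5**2 = 25)
(d - 15)*(-10) = (25 - 15)*(-10) = 10*(-10) = -100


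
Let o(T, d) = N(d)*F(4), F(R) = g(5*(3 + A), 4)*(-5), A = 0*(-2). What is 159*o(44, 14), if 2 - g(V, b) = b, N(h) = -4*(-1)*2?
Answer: 12720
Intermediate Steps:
A = 0
N(h) = 8 (N(h) = 4*2 = 8)
g(V, b) = 2 - b
F(R) = 10 (F(R) = (2 - 1*4)*(-5) = (2 - 4)*(-5) = -2*(-5) = 10)
o(T, d) = 80 (o(T, d) = 8*10 = 80)
159*o(44, 14) = 159*80 = 12720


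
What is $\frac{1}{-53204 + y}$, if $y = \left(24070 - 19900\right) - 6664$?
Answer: $- \frac{1}{55698} \approx -1.7954 \cdot 10^{-5}$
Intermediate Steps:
$y = -2494$ ($y = 4170 - 6664 = -2494$)
$\frac{1}{-53204 + y} = \frac{1}{-53204 - 2494} = \frac{1}{-55698} = - \frac{1}{55698}$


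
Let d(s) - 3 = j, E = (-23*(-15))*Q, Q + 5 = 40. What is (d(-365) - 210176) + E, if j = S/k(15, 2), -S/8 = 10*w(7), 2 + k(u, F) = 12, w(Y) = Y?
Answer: -198154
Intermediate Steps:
Q = 35 (Q = -5 + 40 = 35)
k(u, F) = 10 (k(u, F) = -2 + 12 = 10)
S = -560 (S = -80*7 = -8*70 = -560)
E = 12075 (E = -23*(-15)*35 = 345*35 = 12075)
j = -56 (j = -560/10 = -560*⅒ = -56)
d(s) = -53 (d(s) = 3 - 56 = -53)
(d(-365) - 210176) + E = (-53 - 210176) + 12075 = -210229 + 12075 = -198154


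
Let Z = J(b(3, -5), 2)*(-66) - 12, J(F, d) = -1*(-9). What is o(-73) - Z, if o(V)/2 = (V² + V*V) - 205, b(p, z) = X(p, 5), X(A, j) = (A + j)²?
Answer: 21512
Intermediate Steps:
b(p, z) = (5 + p)² (b(p, z) = (p + 5)² = (5 + p)²)
J(F, d) = 9
Z = -606 (Z = 9*(-66) - 12 = -594 - 12 = -606)
o(V) = -410 + 4*V² (o(V) = 2*((V² + V*V) - 205) = 2*((V² + V²) - 205) = 2*(2*V² - 205) = 2*(-205 + 2*V²) = -410 + 4*V²)
o(-73) - Z = (-410 + 4*(-73)²) - 1*(-606) = (-410 + 4*5329) + 606 = (-410 + 21316) + 606 = 20906 + 606 = 21512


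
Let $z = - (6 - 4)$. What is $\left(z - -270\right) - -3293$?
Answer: $3561$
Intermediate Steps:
$z = -2$ ($z = \left(-1\right) 2 = -2$)
$\left(z - -270\right) - -3293 = \left(-2 - -270\right) - -3293 = \left(-2 + 270\right) + 3293 = 268 + 3293 = 3561$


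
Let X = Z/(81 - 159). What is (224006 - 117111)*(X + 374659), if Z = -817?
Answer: 3123922890005/78 ≈ 4.0050e+10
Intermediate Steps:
X = 817/78 (X = -817/(81 - 159) = -817/(-78) = -1/78*(-817) = 817/78 ≈ 10.474)
(224006 - 117111)*(X + 374659) = (224006 - 117111)*(817/78 + 374659) = 106895*(29224219/78) = 3123922890005/78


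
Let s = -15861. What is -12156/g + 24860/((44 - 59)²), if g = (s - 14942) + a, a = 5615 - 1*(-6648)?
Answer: 103031/927 ≈ 111.14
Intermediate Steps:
a = 12263 (a = 5615 + 6648 = 12263)
g = -18540 (g = (-15861 - 14942) + 12263 = -30803 + 12263 = -18540)
-12156/g + 24860/((44 - 59)²) = -12156/(-18540) + 24860/((44 - 59)²) = -12156*(-1/18540) + 24860/((-15)²) = 1013/1545 + 24860/225 = 1013/1545 + 24860*(1/225) = 1013/1545 + 4972/45 = 103031/927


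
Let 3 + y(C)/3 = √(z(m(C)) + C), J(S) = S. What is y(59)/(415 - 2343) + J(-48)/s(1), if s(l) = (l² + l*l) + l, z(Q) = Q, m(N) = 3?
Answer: -30839/1928 - 3*√62/1928 ≈ -16.008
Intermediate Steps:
y(C) = -9 + 3*√(3 + C)
s(l) = l + 2*l² (s(l) = (l² + l²) + l = 2*l² + l = l + 2*l²)
y(59)/(415 - 2343) + J(-48)/s(1) = (-9 + 3*√(3 + 59))/(415 - 2343) - 48/(1 + 2*1) = (-9 + 3*√62)/(-1928) - 48/(1 + 2) = (-9 + 3*√62)*(-1/1928) - 48/(1*3) = (9/1928 - 3*√62/1928) - 48/3 = (9/1928 - 3*√62/1928) - 48*⅓ = (9/1928 - 3*√62/1928) - 16 = -30839/1928 - 3*√62/1928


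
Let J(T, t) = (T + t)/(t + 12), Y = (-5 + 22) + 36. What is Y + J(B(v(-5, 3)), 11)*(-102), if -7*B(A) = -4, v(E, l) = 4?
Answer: 271/161 ≈ 1.6832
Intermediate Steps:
Y = 53 (Y = 17 + 36 = 53)
B(A) = 4/7 (B(A) = -1/7*(-4) = 4/7)
J(T, t) = (T + t)/(12 + t)
Y + J(B(v(-5, 3)), 11)*(-102) = 53 + ((4/7 + 11)/(12 + 11))*(-102) = 53 + ((81/7)/23)*(-102) = 53 + ((1/23)*(81/7))*(-102) = 53 + (81/161)*(-102) = 53 - 8262/161 = 271/161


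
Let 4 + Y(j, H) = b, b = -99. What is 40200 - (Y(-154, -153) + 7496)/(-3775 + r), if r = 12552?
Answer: 352828007/8777 ≈ 40199.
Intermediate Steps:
Y(j, H) = -103 (Y(j, H) = -4 - 99 = -103)
40200 - (Y(-154, -153) + 7496)/(-3775 + r) = 40200 - (-103 + 7496)/(-3775 + 12552) = 40200 - 7393/8777 = 352828007/8777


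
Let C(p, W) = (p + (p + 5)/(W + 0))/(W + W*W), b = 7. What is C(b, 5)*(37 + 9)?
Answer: 1081/75 ≈ 14.413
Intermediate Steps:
C(p, W) = (p + (5 + p)/W)/(W + W²)
C(b, 5)*(37 + 9) = ((5 + 7 + 5*7)/(5²*(1 + 5)))*(37 + 9) = ((1/25)*(5 + 7 + 35)/6)*46 = ((1/25)*(⅙)*47)*46 = (47/150)*46 = 1081/75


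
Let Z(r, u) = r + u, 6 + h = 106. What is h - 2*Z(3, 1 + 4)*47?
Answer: -652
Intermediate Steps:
h = 100 (h = -6 + 106 = 100)
h - 2*Z(3, 1 + 4)*47 = 100 - 2*(3 + (1 + 4))*47 = 100 - 2*(3 + 5)*47 = 100 - 2*8*47 = 100 - 16*47 = 100 - 752 = -652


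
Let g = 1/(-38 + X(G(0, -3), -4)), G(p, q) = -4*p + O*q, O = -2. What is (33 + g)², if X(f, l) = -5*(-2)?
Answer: 851929/784 ≈ 1086.6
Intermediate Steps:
G(p, q) = -4*p - 2*q
X(f, l) = 10
g = -1/28 (g = 1/(-38 + 10) = 1/(-28) = -1/28 ≈ -0.035714)
(33 + g)² = (33 - 1/28)² = (923/28)² = 851929/784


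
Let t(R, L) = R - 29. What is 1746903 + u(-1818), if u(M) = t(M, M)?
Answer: 1745056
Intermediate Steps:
t(R, L) = -29 + R
u(M) = -29 + M
1746903 + u(-1818) = 1746903 + (-29 - 1818) = 1746903 - 1847 = 1745056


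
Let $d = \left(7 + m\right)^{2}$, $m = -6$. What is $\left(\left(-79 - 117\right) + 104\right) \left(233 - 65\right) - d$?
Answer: $-15457$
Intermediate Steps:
$d = 1$ ($d = \left(7 - 6\right)^{2} = 1^{2} = 1$)
$\left(\left(-79 - 117\right) + 104\right) \left(233 - 65\right) - d = \left(\left(-79 - 117\right) + 104\right) \left(233 - 65\right) - 1 = \left(\left(-79 - 117\right) + 104\right) 168 - 1 = \left(-196 + 104\right) 168 - 1 = \left(-92\right) 168 - 1 = -15456 - 1 = -15457$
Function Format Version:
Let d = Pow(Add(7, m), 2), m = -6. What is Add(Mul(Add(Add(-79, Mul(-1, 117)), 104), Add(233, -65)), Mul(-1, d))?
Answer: -15457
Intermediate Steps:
d = 1 (d = Pow(Add(7, -6), 2) = Pow(1, 2) = 1)
Add(Mul(Add(Add(-79, Mul(-1, 117)), 104), Add(233, -65)), Mul(-1, d)) = Add(Mul(Add(Add(-79, Mul(-1, 117)), 104), Add(233, -65)), Mul(-1, 1)) = Add(Mul(Add(Add(-79, -117), 104), 168), -1) = Add(Mul(Add(-196, 104), 168), -1) = Add(Mul(-92, 168), -1) = Add(-15456, -1) = -15457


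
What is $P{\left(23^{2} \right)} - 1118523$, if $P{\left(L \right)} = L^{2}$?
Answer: $-838682$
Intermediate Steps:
$P{\left(23^{2} \right)} - 1118523 = \left(23^{2}\right)^{2} - 1118523 = 529^{2} - 1118523 = 279841 - 1118523 = -838682$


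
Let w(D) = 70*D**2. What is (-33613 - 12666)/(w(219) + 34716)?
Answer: -46279/3391986 ≈ -0.013644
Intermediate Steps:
(-33613 - 12666)/(w(219) + 34716) = (-33613 - 12666)/(70*219**2 + 34716) = -46279/(70*47961 + 34716) = -46279/(3357270 + 34716) = -46279/3391986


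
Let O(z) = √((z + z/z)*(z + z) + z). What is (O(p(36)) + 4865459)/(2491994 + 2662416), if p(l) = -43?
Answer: 4865459/5154410 + √3569/5154410 ≈ 0.94395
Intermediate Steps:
O(z) = √(z + 2*z*(1 + z)) (O(z) = √((z + 1)*(2*z) + z) = √((1 + z)*(2*z) + z) = √(2*z*(1 + z) + z) = √(z + 2*z*(1 + z)))
(O(p(36)) + 4865459)/(2491994 + 2662416) = (√(-43*(3 + 2*(-43))) + 4865459)/(2491994 + 2662416) = (√(-43*(3 - 86)) + 4865459)/5154410 = (√(-43*(-83)) + 4865459)*(1/5154410) = (√3569 + 4865459)*(1/5154410) = (4865459 + √3569)*(1/5154410) = 4865459/5154410 + √3569/5154410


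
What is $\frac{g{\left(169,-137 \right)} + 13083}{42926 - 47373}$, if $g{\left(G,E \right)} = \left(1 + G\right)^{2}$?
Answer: $- \frac{41983}{4447} \approx -9.4408$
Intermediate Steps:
$\frac{g{\left(169,-137 \right)} + 13083}{42926 - 47373} = \frac{\left(1 + 169\right)^{2} + 13083}{42926 - 47373} = \frac{170^{2} + 13083}{-4447} = \left(28900 + 13083\right) \left(- \frac{1}{4447}\right) = 41983 \left(- \frac{1}{4447}\right) = - \frac{41983}{4447}$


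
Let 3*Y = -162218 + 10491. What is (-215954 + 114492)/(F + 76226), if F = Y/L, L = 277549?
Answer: -84482029914/63469198495 ≈ -1.3311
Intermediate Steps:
Y = -151727/3 (Y = (-162218 + 10491)/3 = (⅓)*(-151727) = -151727/3 ≈ -50576.)
F = -151727/832647 (F = -151727/3/277549 = -151727/3*1/277549 = -151727/832647 ≈ -0.18222)
(-215954 + 114492)/(F + 76226) = (-215954 + 114492)/(-151727/832647 + 76226) = -101462/63469198495/832647 = -101462*832647/63469198495 = -84482029914/63469198495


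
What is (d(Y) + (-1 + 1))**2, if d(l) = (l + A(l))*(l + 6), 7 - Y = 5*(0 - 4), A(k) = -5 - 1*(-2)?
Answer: 627264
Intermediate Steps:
A(k) = -3 (A(k) = -5 + 2 = -3)
Y = 27 (Y = 7 - 5*(0 - 4) = 7 - 5*(-4) = 7 - 1*(-20) = 7 + 20 = 27)
d(l) = (-3 + l)*(6 + l) (d(l) = (l - 3)*(l + 6) = (-3 + l)*(6 + l))
(d(Y) + (-1 + 1))**2 = ((-18 + 27**2 + 3*27) + (-1 + 1))**2 = ((-18 + 729 + 81) + 0)**2 = (792 + 0)**2 = 792**2 = 627264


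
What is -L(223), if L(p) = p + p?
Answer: -446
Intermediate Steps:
L(p) = 2*p
-L(223) = -2*223 = -1*446 = -446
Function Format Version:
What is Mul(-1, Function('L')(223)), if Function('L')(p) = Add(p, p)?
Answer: -446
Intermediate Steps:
Function('L')(p) = Mul(2, p)
Mul(-1, Function('L')(223)) = Mul(-1, Mul(2, 223)) = Mul(-1, 446) = -446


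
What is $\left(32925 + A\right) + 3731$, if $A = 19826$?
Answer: $56482$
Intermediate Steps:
$\left(32925 + A\right) + 3731 = \left(32925 + 19826\right) + 3731 = 52751 + 3731 = 56482$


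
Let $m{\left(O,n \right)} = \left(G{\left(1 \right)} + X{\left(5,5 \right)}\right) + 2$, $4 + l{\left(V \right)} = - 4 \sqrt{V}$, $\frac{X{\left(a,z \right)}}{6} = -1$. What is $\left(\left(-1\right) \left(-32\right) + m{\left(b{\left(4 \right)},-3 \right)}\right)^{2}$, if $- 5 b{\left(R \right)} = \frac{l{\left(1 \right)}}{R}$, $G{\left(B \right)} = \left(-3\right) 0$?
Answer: $784$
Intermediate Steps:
$X{\left(a,z \right)} = -6$ ($X{\left(a,z \right)} = 6 \left(-1\right) = -6$)
$G{\left(B \right)} = 0$
$l{\left(V \right)} = -4 - 4 \sqrt{V}$
$b{\left(R \right)} = \frac{8}{5 R}$ ($b{\left(R \right)} = - \frac{\left(-4 - 4 \sqrt{1}\right) \frac{1}{R}}{5} = - \frac{\left(-4 - 4\right) \frac{1}{R}}{5} = - \frac{\left(-8\right) \frac{1}{R}}{5} = \frac{8}{5 R}$)
$m{\left(O,n \right)} = -4$ ($m{\left(O,n \right)} = \left(0 - 6\right) + 2 = -6 + 2 = -4$)
$\left(\left(-1\right) \left(-32\right) + m{\left(b{\left(4 \right)},-3 \right)}\right)^{2} = \left(\left(-1\right) \left(-32\right) - 4\right)^{2} = \left(32 - 4\right)^{2} = 28^{2} = 784$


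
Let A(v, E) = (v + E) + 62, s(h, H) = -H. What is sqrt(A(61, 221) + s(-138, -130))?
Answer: sqrt(474) ≈ 21.772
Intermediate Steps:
A(v, E) = 62 + E + v (A(v, E) = (E + v) + 62 = 62 + E + v)
sqrt(A(61, 221) + s(-138, -130)) = sqrt((62 + 221 + 61) - 1*(-130)) = sqrt(344 + 130) = sqrt(474)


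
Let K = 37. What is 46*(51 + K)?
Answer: 4048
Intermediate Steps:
46*(51 + K) = 46*(51 + 37) = 46*88 = 4048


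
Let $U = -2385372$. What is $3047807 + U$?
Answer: $662435$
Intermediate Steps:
$3047807 + U = 3047807 - 2385372 = 662435$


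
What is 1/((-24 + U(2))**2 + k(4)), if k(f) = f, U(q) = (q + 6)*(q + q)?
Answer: 1/68 ≈ 0.014706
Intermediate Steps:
U(q) = 2*q*(6 + q) (U(q) = (6 + q)*(2*q) = 2*q*(6 + q))
1/((-24 + U(2))**2 + k(4)) = 1/((-24 + 2*2*(6 + 2))**2 + 4) = 1/((-24 + 2*2*8)**2 + 4) = 1/((-24 + 32)**2 + 4) = 1/(8**2 + 4) = 1/(64 + 4) = 1/68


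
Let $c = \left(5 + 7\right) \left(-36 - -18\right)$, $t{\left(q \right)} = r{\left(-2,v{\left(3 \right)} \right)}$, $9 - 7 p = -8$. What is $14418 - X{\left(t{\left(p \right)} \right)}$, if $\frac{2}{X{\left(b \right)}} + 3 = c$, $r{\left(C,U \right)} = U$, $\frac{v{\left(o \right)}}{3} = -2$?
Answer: $\frac{3157544}{219} \approx 14418.0$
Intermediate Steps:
$p = \frac{17}{7}$ ($p = \frac{9}{7} - - \frac{8}{7} = \frac{9}{7} + \frac{8}{7} = \frac{17}{7} \approx 2.4286$)
$v{\left(o \right)} = -6$ ($v{\left(o \right)} = 3 \left(-2\right) = -6$)
$t{\left(q \right)} = -6$
$c = -216$ ($c = 12 \left(-36 + \left(-16 + 34\right)\right) = 12 \left(-36 + 18\right) = 12 \left(-18\right) = -216$)
$X{\left(b \right)} = - \frac{2}{219}$ ($X{\left(b \right)} = \frac{2}{-3 - 216} = \frac{2}{-219} = 2 \left(- \frac{1}{219}\right) = - \frac{2}{219}$)
$14418 - X{\left(t{\left(p \right)} \right)} = 14418 - - \frac{2}{219} = 14418 + \frac{2}{219} = \frac{3157544}{219}$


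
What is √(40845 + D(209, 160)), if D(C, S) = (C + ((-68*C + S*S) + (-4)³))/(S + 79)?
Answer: 4*√145991477/239 ≈ 202.22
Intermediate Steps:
D(C, S) = (-64 + S² - 67*C)/(79 + S) (D(C, S) = (C + ((-68*C + S²) - 64))/(79 + S) = (C + ((S² - 68*C) - 64))/(79 + S) = (C + (-64 + S² - 68*C))/(79 + S) = (-64 + S² - 67*C)/(79 + S))
√(40845 + D(209, 160)) = √(40845 + (-64 + 160² - 67*209)/(79 + 160)) = √(40845 + (-64 + 25600 - 14003)/239) = √(40845 + (1/239)*11533) = √(40845 + 11533/239) = √(9773488/239) = 4*√145991477/239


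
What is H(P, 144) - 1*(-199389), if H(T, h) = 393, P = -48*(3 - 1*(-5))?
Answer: 199782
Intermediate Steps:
P = -384 (P = -48*(3 + 5) = -48*8 = -384)
H(P, 144) - 1*(-199389) = 393 - 1*(-199389) = 393 + 199389 = 199782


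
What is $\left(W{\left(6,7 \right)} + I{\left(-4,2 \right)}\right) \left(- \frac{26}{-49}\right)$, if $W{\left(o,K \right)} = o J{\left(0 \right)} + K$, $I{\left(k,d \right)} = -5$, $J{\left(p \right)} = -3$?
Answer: $- \frac{416}{49} \approx -8.4898$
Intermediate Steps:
$W{\left(o,K \right)} = K - 3 o$ ($W{\left(o,K \right)} = o \left(-3\right) + K = - 3 o + K = K - 3 o$)
$\left(W{\left(6,7 \right)} + I{\left(-4,2 \right)}\right) \left(- \frac{26}{-49}\right) = \left(\left(7 - 18\right) - 5\right) \left(- \frac{26}{-49}\right) = \left(\left(7 - 18\right) - 5\right) \left(\left(-26\right) \left(- \frac{1}{49}\right)\right) = \left(-11 - 5\right) \frac{26}{49} = \left(-16\right) \frac{26}{49} = - \frac{416}{49}$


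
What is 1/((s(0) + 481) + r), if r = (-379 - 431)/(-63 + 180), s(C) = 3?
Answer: 13/6202 ≈ 0.0020961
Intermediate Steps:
r = -90/13 (r = -810/117 = -810*1/117 = -90/13 ≈ -6.9231)
1/((s(0) + 481) + r) = 1/((3 + 481) - 90/13) = 1/(484 - 90/13) = 1/(6202/13) = 13/6202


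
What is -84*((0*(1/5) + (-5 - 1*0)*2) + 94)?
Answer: -7056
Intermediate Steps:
-84*((0*(1/5) + (-5 - 1*0)*2) + 94) = -84*((0*(1*(1/5)) + (-5 + 0)*2) + 94) = -84*((0*(1/5) - 5*2) + 94) = -84*((0 - 10) + 94) = -84*(-10 + 94) = -84*84 = -7056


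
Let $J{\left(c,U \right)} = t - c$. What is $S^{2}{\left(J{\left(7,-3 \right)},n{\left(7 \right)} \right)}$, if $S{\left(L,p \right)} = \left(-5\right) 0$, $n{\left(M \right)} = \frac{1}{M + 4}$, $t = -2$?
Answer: $0$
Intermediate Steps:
$n{\left(M \right)} = \frac{1}{4 + M}$
$J{\left(c,U \right)} = -2 - c$
$S{\left(L,p \right)} = 0$
$S^{2}{\left(J{\left(7,-3 \right)},n{\left(7 \right)} \right)} = 0^{2} = 0$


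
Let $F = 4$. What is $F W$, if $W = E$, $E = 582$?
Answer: $2328$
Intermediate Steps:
$W = 582$
$F W = 4 \cdot 582 = 2328$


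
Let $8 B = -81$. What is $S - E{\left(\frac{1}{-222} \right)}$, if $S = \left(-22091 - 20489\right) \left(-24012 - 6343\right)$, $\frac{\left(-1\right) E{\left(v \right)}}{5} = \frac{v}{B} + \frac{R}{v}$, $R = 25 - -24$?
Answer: $\frac{11620521436430}{8991} \approx 1.2925 \cdot 10^{9}$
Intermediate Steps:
$B = - \frac{81}{8}$ ($B = \frac{1}{8} \left(-81\right) = - \frac{81}{8} \approx -10.125$)
$R = 49$ ($R = 25 + 24 = 49$)
$E{\left(v \right)} = - \frac{245}{v} + \frac{40 v}{81}$ ($E{\left(v \right)} = - 5 \left(\frac{v}{- \frac{81}{8}} + \frac{49}{v}\right) = - 5 \left(v \left(- \frac{8}{81}\right) + \frac{49}{v}\right) = - 5 \left(- \frac{8 v}{81} + \frac{49}{v}\right) = - 5 \left(\frac{49}{v} - \frac{8 v}{81}\right) = - \frac{245}{v} + \frac{40 v}{81}$)
$S = 1292515900$ ($S = \left(-42580\right) \left(-30355\right) = 1292515900$)
$S - E{\left(\frac{1}{-222} \right)} = 1292515900 - \left(- \frac{245}{\frac{1}{-222}} + \frac{40}{81 \left(-222\right)}\right) = 1292515900 - \left(- \frac{245}{- \frac{1}{222}} + \frac{40}{81} \left(- \frac{1}{222}\right)\right) = 1292515900 - \left(\left(-245\right) \left(-222\right) - \frac{20}{8991}\right) = 1292515900 - \left(54390 - \frac{20}{8991}\right) = 1292515900 - \frac{489020470}{8991} = \frac{11620521436430}{8991}$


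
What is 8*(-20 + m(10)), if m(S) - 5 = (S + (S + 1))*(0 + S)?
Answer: 1560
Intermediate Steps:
m(S) = 5 + S*(1 + 2*S) (m(S) = 5 + (S + (S + 1))*(0 + S) = 5 + (S + (1 + S))*S = 5 + (1 + 2*S)*S = 5 + S*(1 + 2*S))
8*(-20 + m(10)) = 8*(-20 + (5 + 10 + 2*10²)) = 8*(-20 + (5 + 10 + 2*100)) = 8*(-20 + (5 + 10 + 200)) = 8*(-20 + 215) = 8*195 = 1560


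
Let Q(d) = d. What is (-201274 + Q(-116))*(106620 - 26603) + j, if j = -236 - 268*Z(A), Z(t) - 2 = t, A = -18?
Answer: -16114619578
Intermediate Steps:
Z(t) = 2 + t
j = 4052 (j = -236 - 268*(2 - 18) = -236 - 268*(-16) = -236 + 4288 = 4052)
(-201274 + Q(-116))*(106620 - 26603) + j = (-201274 - 116)*(106620 - 26603) + 4052 = -201390*80017 + 4052 = -16114623630 + 4052 = -16114619578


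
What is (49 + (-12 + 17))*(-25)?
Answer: -1350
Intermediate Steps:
(49 + (-12 + 17))*(-25) = (49 + 5)*(-25) = 54*(-25) = -1350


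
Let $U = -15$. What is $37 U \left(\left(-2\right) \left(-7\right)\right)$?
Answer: $-7770$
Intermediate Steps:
$37 U \left(\left(-2\right) \left(-7\right)\right) = 37 \left(-15\right) \left(\left(-2\right) \left(-7\right)\right) = \left(-555\right) 14 = -7770$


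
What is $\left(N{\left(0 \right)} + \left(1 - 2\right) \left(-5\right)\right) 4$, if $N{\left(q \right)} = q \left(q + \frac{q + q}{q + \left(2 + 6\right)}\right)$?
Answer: $20$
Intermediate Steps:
$N{\left(q \right)} = q \left(q + \frac{2 q}{8 + q}\right)$ ($N{\left(q \right)} = q \left(q + \frac{2 q}{q + 8}\right) = q \left(q + \frac{2 q}{8 + q}\right)$)
$\left(N{\left(0 \right)} + \left(1 - 2\right) \left(-5\right)\right) 4 = \left(\frac{0^{2} \left(10 + 0\right)}{8 + 0} + \left(1 - 2\right) \left(-5\right)\right) 4 = \left(0 \cdot \frac{1}{8} \cdot 10 - -5\right) 4 = \left(0 \cdot \frac{1}{8} \cdot 10 + 5\right) 4 = \left(0 + 5\right) 4 = 5 \cdot 4 = 20$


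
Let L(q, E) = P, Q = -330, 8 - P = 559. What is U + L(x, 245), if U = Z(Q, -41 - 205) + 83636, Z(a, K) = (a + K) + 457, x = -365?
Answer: 82966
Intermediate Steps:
P = -551 (P = 8 - 1*559 = 8 - 559 = -551)
L(q, E) = -551
Z(a, K) = 457 + K + a (Z(a, K) = (K + a) + 457 = 457 + K + a)
U = 83517 (U = (457 + (-41 - 205) - 330) + 83636 = (457 - 246 - 330) + 83636 = -119 + 83636 = 83517)
U + L(x, 245) = 83517 - 551 = 82966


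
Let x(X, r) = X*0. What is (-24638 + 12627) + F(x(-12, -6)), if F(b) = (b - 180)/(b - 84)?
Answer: -84062/7 ≈ -12009.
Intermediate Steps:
x(X, r) = 0
F(b) = (-180 + b)/(-84 + b)
(-24638 + 12627) + F(x(-12, -6)) = (-24638 + 12627) + (-180 + 0)/(-84 + 0) = -12011 - 180/(-84) = -12011 - 1/84*(-180) = -12011 + 15/7 = -84062/7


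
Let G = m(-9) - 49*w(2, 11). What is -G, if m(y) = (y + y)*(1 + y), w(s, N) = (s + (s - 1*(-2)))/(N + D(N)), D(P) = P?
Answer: -1437/11 ≈ -130.64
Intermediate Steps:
w(s, N) = (2 + 2*s)/(2*N) (w(s, N) = (s + (s - 1*(-2)))/(N + N) = (s + (s + 2))/((2*N)) = (s + (2 + s))*(1/(2*N)) = (2 + 2*s)*(1/(2*N)) = (2 + 2*s)/(2*N))
m(y) = 2*y*(1 + y) (m(y) = (2*y)*(1 + y) = 2*y*(1 + y))
G = 1437/11 (G = 2*(-9)*(1 - 9) - 49*(1 + 2)/11 = 2*(-9)*(-8) - 49*3/11 = 144 - 49*3/11 = 144 - 147/11 = 1437/11 ≈ 130.64)
-G = -1*1437/11 = -1437/11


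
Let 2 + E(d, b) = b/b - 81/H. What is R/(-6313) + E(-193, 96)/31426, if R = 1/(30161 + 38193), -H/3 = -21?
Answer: -3452260407/47463184550782 ≈ -7.2736e-5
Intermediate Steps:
H = 63 (H = -3*(-21) = 63)
R = 1/68354 ≈ 1.4630e-5
E(d, b) = -16/7 (E(d, b) = -2 + (b/b - 81/63) = -2 + (1 - 81*1/63) = -2 + (1 - 9/7) = -2 - 2/7 = -16/7)
R/(-6313) + E(-193, 96)/31426 = (1/68354)/(-6313) - 16/7/31426 = (1/68354)*(-1/6313) - 16/7*1/31426 = -1/431518802 - 8/109991 = -3452260407/47463184550782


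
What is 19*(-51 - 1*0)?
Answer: -969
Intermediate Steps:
19*(-51 - 1*0) = 19*(-51 + 0) = 19*(-51) = -969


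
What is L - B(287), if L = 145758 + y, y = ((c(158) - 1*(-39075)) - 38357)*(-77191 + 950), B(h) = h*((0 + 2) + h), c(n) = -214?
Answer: -38362649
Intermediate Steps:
B(h) = h*(2 + h)
y = -38425464 (y = ((-214 - 1*(-39075)) - 38357)*(-77191 + 950) = ((-214 + 39075) - 38357)*(-76241) = (38861 - 38357)*(-76241) = 504*(-76241) = -38425464)
L = -38279706 (L = 145758 - 38425464 = -38279706)
L - B(287) = -38279706 - 287*(2 + 287) = -38279706 - 287*289 = -38279706 - 1*82943 = -38279706 - 82943 = -38362649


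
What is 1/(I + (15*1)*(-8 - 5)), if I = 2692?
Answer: 1/2497 ≈ 0.00040048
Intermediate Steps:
1/(I + (15*1)*(-8 - 5)) = 1/(2692 + (15*1)*(-8 - 5)) = 1/(2692 + 15*(-13)) = 1/(2692 - 195) = 1/2497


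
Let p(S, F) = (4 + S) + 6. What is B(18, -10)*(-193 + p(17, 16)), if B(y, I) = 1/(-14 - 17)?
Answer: 166/31 ≈ 5.3548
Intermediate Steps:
p(S, F) = 10 + S
B(y, I) = -1/31 (B(y, I) = 1/(-31) = -1/31)
B(18, -10)*(-193 + p(17, 16)) = -(-193 + (10 + 17))/31 = -(-193 + 27)/31 = -1/31*(-166) = 166/31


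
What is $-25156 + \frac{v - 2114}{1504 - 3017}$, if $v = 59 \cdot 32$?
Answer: $- \frac{38060802}{1513} \approx -25156.0$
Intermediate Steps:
$v = 1888$
$-25156 + \frac{v - 2114}{1504 - 3017} = -25156 + \frac{1888 - 2114}{1504 - 3017} = -25156 - \frac{226}{-1513} = -25156 - - \frac{226}{1513} = -25156 + \frac{226}{1513} = - \frac{38060802}{1513}$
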